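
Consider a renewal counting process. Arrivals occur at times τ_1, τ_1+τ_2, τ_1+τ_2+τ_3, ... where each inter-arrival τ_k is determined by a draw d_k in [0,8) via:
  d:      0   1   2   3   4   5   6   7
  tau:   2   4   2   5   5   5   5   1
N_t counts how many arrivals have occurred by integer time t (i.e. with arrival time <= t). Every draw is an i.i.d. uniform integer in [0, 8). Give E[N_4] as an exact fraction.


Inter-arrival values over d=0..7: [2, 4, 2, 5, 5, 5, 5, 1]
Each d has probability 1/8, so the pmf of τ is: f(1) = 1/8, f(2) = 1/4, f(4) = 1/8, f(5) = 1/2
Renewal equation for m(n) = E[N_n]: condition on τ_1 = k (if k <= n, one arrival plus a fresh copy on the remaining n−k steps): m(n) = F(n) + Σ_{k<=n} f(k)·m(n−k), where F(n) = P(τ <= n) and m(0) = 0
m(1) = F(1) = 1/8
m(2) = F(2) + f(1)·m(1) = 3/8 + 1/8·1/8 = 25/64
m(3) = F(3) + f(1)·m(2) + f(2)·m(1) = 3/8 + 1/8·25/64 + 1/4·1/8 = 233/512
m(4) = F(4) + f(1)·m(3) + f(2)·m(2) = 1/2 + 1/8·233/512 + 1/4·25/64 = 2681/4096
E[N_4] = m(4) = 2681/4096

2681/4096


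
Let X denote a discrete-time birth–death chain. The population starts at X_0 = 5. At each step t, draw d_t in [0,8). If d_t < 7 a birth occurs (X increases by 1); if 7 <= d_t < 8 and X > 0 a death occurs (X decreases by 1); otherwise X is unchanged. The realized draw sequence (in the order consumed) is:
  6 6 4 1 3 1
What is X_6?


11

t=0: X=5, d=6 → birth, X_1=6
t=1: X=6, d=6 → birth, X_2=7
t=2: X=7, d=4 → birth, X_3=8
t=3: X=8, d=1 → birth, X_4=9
t=4: X=9, d=3 → birth, X_5=10
t=5: X=10, d=1 → birth, X_6=11


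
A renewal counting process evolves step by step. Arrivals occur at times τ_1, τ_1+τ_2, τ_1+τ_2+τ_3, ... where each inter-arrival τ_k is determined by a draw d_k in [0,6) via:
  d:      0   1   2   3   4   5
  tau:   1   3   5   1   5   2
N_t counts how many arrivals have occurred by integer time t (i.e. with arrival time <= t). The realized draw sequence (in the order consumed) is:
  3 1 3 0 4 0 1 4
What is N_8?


4

draw d_1=3: τ_1=1, arrival time A_1=1
draw d_2=1: τ_2=3, arrival time A_2=4
draw d_3=3: τ_3=1, arrival time A_3=5
draw d_4=0: τ_4=1, arrival time A_4=6
draw d_5=4: τ_5=5, arrival time A_5=11
draw d_6=0: τ_6=1, arrival time A_6=12
draw d_7=1: τ_7=3, arrival time A_7=15
draw d_8=4: τ_8=5, arrival time A_8=20
N_t over t=0..8: 0:0 1:1 2:1 3:1 4:2 5:3 6:4 7:4 8:4


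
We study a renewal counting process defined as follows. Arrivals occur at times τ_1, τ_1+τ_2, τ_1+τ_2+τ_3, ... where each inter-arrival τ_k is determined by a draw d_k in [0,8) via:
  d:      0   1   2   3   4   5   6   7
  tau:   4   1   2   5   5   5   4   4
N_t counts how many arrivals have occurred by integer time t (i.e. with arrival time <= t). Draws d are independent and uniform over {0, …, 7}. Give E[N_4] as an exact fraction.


Inter-arrival values over d=0..7: [4, 1, 2, 5, 5, 5, 4, 4]
Each d has probability 1/8, so the pmf of τ is: f(1) = 1/8, f(2) = 1/8, f(4) = 3/8, f(5) = 3/8
Renewal equation for m(n) = E[N_n]: condition on τ_1 = k (if k <= n, one arrival plus a fresh copy on the remaining n−k steps): m(n) = F(n) + Σ_{k<=n} f(k)·m(n−k), where F(n) = P(τ <= n) and m(0) = 0
m(1) = F(1) = 1/8
m(2) = F(2) + f(1)·m(1) = 1/4 + 1/8·1/8 = 17/64
m(3) = F(3) + f(1)·m(2) + f(2)·m(1) = 1/4 + 1/8·17/64 + 1/8·1/8 = 153/512
m(4) = F(4) + f(1)·m(3) + f(2)·m(2) = 5/8 + 1/8·153/512 + 1/8·17/64 = 2849/4096
E[N_4] = m(4) = 2849/4096

2849/4096


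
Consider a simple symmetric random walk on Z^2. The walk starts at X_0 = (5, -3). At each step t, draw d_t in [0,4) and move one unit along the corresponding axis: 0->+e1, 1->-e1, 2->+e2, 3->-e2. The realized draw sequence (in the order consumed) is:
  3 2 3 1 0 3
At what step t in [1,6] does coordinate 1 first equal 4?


4

t=0: X=(5, -3), d=3 → -e2, X_1=(5, -4)
t=1: X=(5, -4), d=2 → +e2, X_2=(5, -3)
t=2: X=(5, -3), d=3 → -e2, X_3=(5, -4)
t=3: X=(5, -4), d=1 → -e1, X_4=(4, -4)
t=4: X=(4, -4), d=0 → +e1, X_5=(5, -4)
t=5: X=(5, -4), d=3 → -e2, X_6=(5, -5)


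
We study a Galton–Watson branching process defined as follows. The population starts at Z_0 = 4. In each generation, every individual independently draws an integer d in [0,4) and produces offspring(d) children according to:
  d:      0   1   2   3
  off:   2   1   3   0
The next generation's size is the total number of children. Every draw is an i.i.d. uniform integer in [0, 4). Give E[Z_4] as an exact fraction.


Outcome values over d=0..3: [2, 1, 3, 0]
Σy = 6, Σy² = 14, M = 4
μ = 6/4 = 3/2,  σ² = 14/4 − (3/2)² = 5/4
E[Z_0] = 4
E[Z_1] = 3/2·E[Z_0] = 6
E[Z_2] = 3/2·E[Z_1] = 9
E[Z_3] = 3/2·E[Z_2] = 27/2
E[Z_4] = 3/2·E[Z_3] = 81/4

81/4


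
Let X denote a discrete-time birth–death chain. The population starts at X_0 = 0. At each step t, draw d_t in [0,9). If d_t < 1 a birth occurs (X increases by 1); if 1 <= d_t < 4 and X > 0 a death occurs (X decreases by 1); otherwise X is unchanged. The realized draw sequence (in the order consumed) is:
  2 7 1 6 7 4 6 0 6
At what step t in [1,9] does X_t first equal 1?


8

t=0: X=0, d=2 → hold, X_1=0
t=1: X=0, d=7 → hold, X_2=0
t=2: X=0, d=1 → hold, X_3=0
t=3: X=0, d=6 → hold, X_4=0
t=4: X=0, d=7 → hold, X_5=0
t=5: X=0, d=4 → hold, X_6=0
t=6: X=0, d=6 → hold, X_7=0
t=7: X=0, d=0 → birth, X_8=1
t=8: X=1, d=6 → hold, X_9=1


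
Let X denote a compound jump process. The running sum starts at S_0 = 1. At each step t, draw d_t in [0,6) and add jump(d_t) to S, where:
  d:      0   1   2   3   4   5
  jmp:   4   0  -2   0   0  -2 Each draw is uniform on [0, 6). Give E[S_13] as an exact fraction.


Outcome values over d=0..5: [4, 0, -2, 0, 0, -2]
Σy = 0, Σy² = 24, M = 6
μ = 0/6 = 0,  σ² = 24/6 − (0)² = 4
E[S_13] = 1 + 13·(0) = 1

1


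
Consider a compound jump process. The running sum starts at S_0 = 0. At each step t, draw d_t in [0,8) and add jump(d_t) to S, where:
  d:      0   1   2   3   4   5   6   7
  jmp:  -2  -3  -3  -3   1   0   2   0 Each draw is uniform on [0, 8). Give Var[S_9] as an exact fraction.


Outcome values over d=0..7: [-2, -3, -3, -3, 1, 0, 2, 0]
Σy = -8, Σy² = 36, M = 8
μ = -8/8 = -1,  σ² = 36/8 − (-1)² = 7/2
Independent increments: Var[S_9] = 9·σ² = 9·(7/2) = 63/2

63/2


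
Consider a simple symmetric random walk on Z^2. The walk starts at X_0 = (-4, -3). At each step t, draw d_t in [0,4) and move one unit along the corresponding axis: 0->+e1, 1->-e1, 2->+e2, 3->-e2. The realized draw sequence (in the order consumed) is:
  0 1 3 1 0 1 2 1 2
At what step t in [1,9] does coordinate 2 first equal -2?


t=0: X=(-4, -3), d=0 → +e1, X_1=(-3, -3)
t=1: X=(-3, -3), d=1 → -e1, X_2=(-4, -3)
t=2: X=(-4, -3), d=3 → -e2, X_3=(-4, -4)
t=3: X=(-4, -4), d=1 → -e1, X_4=(-5, -4)
t=4: X=(-5, -4), d=0 → +e1, X_5=(-4, -4)
t=5: X=(-4, -4), d=1 → -e1, X_6=(-5, -4)
t=6: X=(-5, -4), d=2 → +e2, X_7=(-5, -3)
t=7: X=(-5, -3), d=1 → -e1, X_8=(-6, -3)
t=8: X=(-6, -3), d=2 → +e2, X_9=(-6, -2)

9


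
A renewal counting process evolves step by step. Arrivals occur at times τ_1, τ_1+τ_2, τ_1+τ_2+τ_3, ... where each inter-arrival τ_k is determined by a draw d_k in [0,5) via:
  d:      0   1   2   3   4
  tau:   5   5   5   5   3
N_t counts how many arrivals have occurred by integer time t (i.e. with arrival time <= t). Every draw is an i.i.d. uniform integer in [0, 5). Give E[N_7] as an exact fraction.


Inter-arrival values over d=0..4: [5, 5, 5, 5, 3]
Each d has probability 1/5, so the pmf of τ is: f(3) = 1/5, f(5) = 4/5
Renewal equation for m(n) = E[N_n]: condition on τ_1 = k (if k <= n, one arrival plus a fresh copy on the remaining n−k steps): m(n) = F(n) + Σ_{k<=n} f(k)·m(n−k), where F(n) = P(τ <= n) and m(0) = 0
m(1) = F(1) = 0
m(2) = F(2) = 0
m(3) = F(3) = 1/5
m(4) = F(4) = 1/5
m(5) = F(5) = 1
m(6) = F(6) + f(3)·m(3) = 1 + 1/5·1/5 = 26/25
m(7) = F(7) + f(3)·m(4) = 1 + 1/5·1/5 = 26/25
E[N_7] = m(7) = 26/25

26/25


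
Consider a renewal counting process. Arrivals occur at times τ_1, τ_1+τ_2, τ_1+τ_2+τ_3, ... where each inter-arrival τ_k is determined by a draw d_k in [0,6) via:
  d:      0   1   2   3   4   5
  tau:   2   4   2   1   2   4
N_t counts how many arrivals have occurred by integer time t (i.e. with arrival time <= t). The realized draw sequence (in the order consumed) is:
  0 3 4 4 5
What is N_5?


draw d_1=0: τ_1=2, arrival time A_1=2
draw d_2=3: τ_2=1, arrival time A_2=3
draw d_3=4: τ_3=2, arrival time A_3=5
draw d_4=4: τ_4=2, arrival time A_4=7
draw d_5=5: τ_5=4, arrival time A_5=11
N_t over t=0..5: 0:0 1:0 2:1 3:2 4:2 5:3

3


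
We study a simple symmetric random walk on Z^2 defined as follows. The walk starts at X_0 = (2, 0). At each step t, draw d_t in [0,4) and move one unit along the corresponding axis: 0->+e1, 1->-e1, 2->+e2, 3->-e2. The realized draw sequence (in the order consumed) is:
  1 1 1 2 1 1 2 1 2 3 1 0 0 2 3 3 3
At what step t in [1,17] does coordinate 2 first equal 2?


t=0: X=(2, 0), d=1 → -e1, X_1=(1, 0)
t=1: X=(1, 0), d=1 → -e1, X_2=(0, 0)
t=2: X=(0, 0), d=1 → -e1, X_3=(-1, 0)
t=3: X=(-1, 0), d=2 → +e2, X_4=(-1, 1)
t=4: X=(-1, 1), d=1 → -e1, X_5=(-2, 1)
t=5: X=(-2, 1), d=1 → -e1, X_6=(-3, 1)
t=6: X=(-3, 1), d=2 → +e2, X_7=(-3, 2)
t=7: X=(-3, 2), d=1 → -e1, X_8=(-4, 2)
t=8: X=(-4, 2), d=2 → +e2, X_9=(-4, 3)
t=9: X=(-4, 3), d=3 → -e2, X_10=(-4, 2)
t=10: X=(-4, 2), d=1 → -e1, X_11=(-5, 2)
t=11: X=(-5, 2), d=0 → +e1, X_12=(-4, 2)
t=12: X=(-4, 2), d=0 → +e1, X_13=(-3, 2)
t=13: X=(-3, 2), d=2 → +e2, X_14=(-3, 3)
t=14: X=(-3, 3), d=3 → -e2, X_15=(-3, 2)
t=15: X=(-3, 2), d=3 → -e2, X_16=(-3, 1)
t=16: X=(-3, 1), d=3 → -e2, X_17=(-3, 0)

7


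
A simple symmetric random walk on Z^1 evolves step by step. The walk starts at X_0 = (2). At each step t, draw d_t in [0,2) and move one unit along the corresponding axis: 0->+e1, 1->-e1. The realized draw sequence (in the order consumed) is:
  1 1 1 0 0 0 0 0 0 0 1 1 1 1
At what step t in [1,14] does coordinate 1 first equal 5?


t=0: X=(2), d=1 → -e1, X_1=(1)
t=1: X=(1), d=1 → -e1, X_2=(0)
t=2: X=(0), d=1 → -e1, X_3=(-1)
t=3: X=(-1), d=0 → +e1, X_4=(0)
t=4: X=(0), d=0 → +e1, X_5=(1)
t=5: X=(1), d=0 → +e1, X_6=(2)
t=6: X=(2), d=0 → +e1, X_7=(3)
t=7: X=(3), d=0 → +e1, X_8=(4)
t=8: X=(4), d=0 → +e1, X_9=(5)
t=9: X=(5), d=0 → +e1, X_10=(6)
t=10: X=(6), d=1 → -e1, X_11=(5)
t=11: X=(5), d=1 → -e1, X_12=(4)
t=12: X=(4), d=1 → -e1, X_13=(3)
t=13: X=(3), d=1 → -e1, X_14=(2)

9


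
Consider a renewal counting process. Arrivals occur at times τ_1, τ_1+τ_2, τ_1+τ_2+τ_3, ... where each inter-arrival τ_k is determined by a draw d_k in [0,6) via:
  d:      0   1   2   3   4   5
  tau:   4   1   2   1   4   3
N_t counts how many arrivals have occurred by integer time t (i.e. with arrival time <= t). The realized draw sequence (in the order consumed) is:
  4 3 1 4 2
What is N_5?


2

draw d_1=4: τ_1=4, arrival time A_1=4
draw d_2=3: τ_2=1, arrival time A_2=5
draw d_3=1: τ_3=1, arrival time A_3=6
draw d_4=4: τ_4=4, arrival time A_4=10
draw d_5=2: τ_5=2, arrival time A_5=12
N_t over t=0..5: 0:0 1:0 2:0 3:0 4:1 5:2


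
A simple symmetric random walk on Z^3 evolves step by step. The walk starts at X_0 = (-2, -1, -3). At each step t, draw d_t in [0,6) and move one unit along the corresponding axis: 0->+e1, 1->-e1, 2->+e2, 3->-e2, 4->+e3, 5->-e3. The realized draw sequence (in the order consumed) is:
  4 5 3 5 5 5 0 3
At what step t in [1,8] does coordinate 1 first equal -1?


t=0: X=(-2, -1, -3), d=4 → +e3, X_1=(-2, -1, -2)
t=1: X=(-2, -1, -2), d=5 → -e3, X_2=(-2, -1, -3)
t=2: X=(-2, -1, -3), d=3 → -e2, X_3=(-2, -2, -3)
t=3: X=(-2, -2, -3), d=5 → -e3, X_4=(-2, -2, -4)
t=4: X=(-2, -2, -4), d=5 → -e3, X_5=(-2, -2, -5)
t=5: X=(-2, -2, -5), d=5 → -e3, X_6=(-2, -2, -6)
t=6: X=(-2, -2, -6), d=0 → +e1, X_7=(-1, -2, -6)
t=7: X=(-1, -2, -6), d=3 → -e2, X_8=(-1, -3, -6)

7


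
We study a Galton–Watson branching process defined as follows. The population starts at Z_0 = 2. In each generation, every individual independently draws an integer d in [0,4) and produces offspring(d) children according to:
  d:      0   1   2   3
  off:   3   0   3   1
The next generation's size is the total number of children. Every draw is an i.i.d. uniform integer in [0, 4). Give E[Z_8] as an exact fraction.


5764801/32768

Outcome values over d=0..3: [3, 0, 3, 1]
Σy = 7, Σy² = 19, M = 4
μ = 7/4 = 7/4,  σ² = 19/4 − (7/4)² = 27/16
E[Z_0] = 2
E[Z_1] = 7/4·E[Z_0] = 7/2
E[Z_2] = 7/4·E[Z_1] = 49/8
E[Z_3] = 7/4·E[Z_2] = 343/32
E[Z_4] = 7/4·E[Z_3] = 2401/128
E[Z_5] = 7/4·E[Z_4] = 16807/512
E[Z_6] = 7/4·E[Z_5] = 117649/2048
E[Z_7] = 7/4·E[Z_6] = 823543/8192
E[Z_8] = 7/4·E[Z_7] = 5764801/32768


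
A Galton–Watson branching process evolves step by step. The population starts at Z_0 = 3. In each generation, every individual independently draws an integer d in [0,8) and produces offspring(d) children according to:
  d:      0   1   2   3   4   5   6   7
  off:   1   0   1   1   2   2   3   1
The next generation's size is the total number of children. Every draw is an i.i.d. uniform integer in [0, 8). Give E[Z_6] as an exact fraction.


5314683/262144

Outcome values over d=0..7: [1, 0, 1, 1, 2, 2, 3, 1]
Σy = 11, Σy² = 21, M = 8
μ = 11/8 = 11/8,  σ² = 21/8 − (11/8)² = 47/64
E[Z_0] = 3
E[Z_1] = 11/8·E[Z_0] = 33/8
E[Z_2] = 11/8·E[Z_1] = 363/64
E[Z_3] = 11/8·E[Z_2] = 3993/512
E[Z_4] = 11/8·E[Z_3] = 43923/4096
E[Z_5] = 11/8·E[Z_4] = 483153/32768
E[Z_6] = 11/8·E[Z_5] = 5314683/262144


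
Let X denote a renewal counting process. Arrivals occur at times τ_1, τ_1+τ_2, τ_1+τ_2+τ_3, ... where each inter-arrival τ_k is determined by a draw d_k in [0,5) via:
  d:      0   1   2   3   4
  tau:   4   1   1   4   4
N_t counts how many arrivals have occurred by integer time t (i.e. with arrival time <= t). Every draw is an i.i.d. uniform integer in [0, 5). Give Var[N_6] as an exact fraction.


Inter-arrival values over d=0..4: [4, 1, 1, 4, 4]
Each d has probability 1/5, so the pmf of τ is: f(1) = 2/5, f(4) = 3/5
Let p_n(j) = P(N_n = j), with p_0 = [1]. Condition on τ_1: p_n(0) = P(τ > n), and for j >= 1, p_n(j) = Σ_{k<=n} f(k)·p_{n−k}(j−1)
p_1 = [3/5, 2/5]  (j = 0..1)
p_2 = [3/5, 6/25, 4/25]  (j = 0..2)
p_3 = [3/5, 6/25, 12/125, 8/125]  (j = 0..3)
p_4 = [0, 21/25, 12/125, 24/625, 16/625]  (j = 0..4)
p_5 = [0, 9/25, 72/125, 24/625, 48/3125, 32/3125]  (j = 0..5)
p_6 = [0, 9/25, 36/125, 204/625, 48/3125, 96/15625, 64/15625]  (j = 0..6)
E[N_6] = Σ j·p_6(j) = 31749/15625;  E[N_6²] = Σ j²·p_6(j) = 78069/15625
Var[N_6] = 78069/15625 − (31749/15625)² = 211829124/244140625

211829124/244140625


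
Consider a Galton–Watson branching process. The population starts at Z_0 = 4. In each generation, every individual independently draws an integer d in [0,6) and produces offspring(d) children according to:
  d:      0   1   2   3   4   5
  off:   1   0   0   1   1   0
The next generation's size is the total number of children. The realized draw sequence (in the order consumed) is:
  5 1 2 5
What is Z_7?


gen 0: Z_0=4, draws=[5, 1, 2, 5], offspring=[0, 0, 0, 0], Z_1=0
gen 1: Z_1=0, draws=[], offspring=[], Z_2=0
gen 2: Z_2=0, draws=[], offspring=[], Z_3=0
gen 3: Z_3=0, draws=[], offspring=[], Z_4=0
gen 4: Z_4=0, draws=[], offspring=[], Z_5=0
gen 5: Z_5=0, draws=[], offspring=[], Z_6=0
gen 6: Z_6=0, draws=[], offspring=[], Z_7=0

0


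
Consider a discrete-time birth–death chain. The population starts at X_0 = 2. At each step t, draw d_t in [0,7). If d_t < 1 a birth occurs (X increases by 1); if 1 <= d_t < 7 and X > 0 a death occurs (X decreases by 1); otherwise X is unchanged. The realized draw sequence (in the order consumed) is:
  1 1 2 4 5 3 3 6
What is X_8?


0

t=0: X=2, d=1 → death, X_1=1
t=1: X=1, d=1 → death, X_2=0
t=2: X=0, d=2 → hold, X_3=0
t=3: X=0, d=4 → hold, X_4=0
t=4: X=0, d=5 → hold, X_5=0
t=5: X=0, d=3 → hold, X_6=0
t=6: X=0, d=3 → hold, X_7=0
t=7: X=0, d=6 → hold, X_8=0


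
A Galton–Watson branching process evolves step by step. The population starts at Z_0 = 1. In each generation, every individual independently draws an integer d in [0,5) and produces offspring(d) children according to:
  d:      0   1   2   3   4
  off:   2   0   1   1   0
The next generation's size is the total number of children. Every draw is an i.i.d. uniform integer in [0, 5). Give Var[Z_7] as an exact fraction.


3540475904/6103515625

Outcome values over d=0..4: [2, 0, 1, 1, 0]
Σy = 4, Σy² = 6, M = 5
μ = 4/5 = 4/5,  σ² = 6/5 − (4/5)² = 14/25
V_0 = 0, E_0 = 1
V_1 = 14/25·E_0 + (4/5)²·V_0 = 14/25;  E_1 = 4/5
V_2 = 14/25·E_1 + (4/5)²·V_1 = 504/625;  E_2 = 16/25
V_3 = 14/25·E_2 + (4/5)²·V_2 = 13664/15625;  E_3 = 64/125
V_4 = 14/25·E_3 + (4/5)²·V_3 = 330624/390625;  E_4 = 256/625
V_5 = 14/25·E_4 + (4/5)²·V_4 = 7529984/9765625;  E_5 = 1024/3125
V_6 = 14/25·E_5 + (4/5)²·V_5 = 165279744/244140625;  E_6 = 4096/15625
V_7 = 14/25·E_6 + (4/5)²·V_6 = 3540475904/6103515625;  E_7 = 16384/78125


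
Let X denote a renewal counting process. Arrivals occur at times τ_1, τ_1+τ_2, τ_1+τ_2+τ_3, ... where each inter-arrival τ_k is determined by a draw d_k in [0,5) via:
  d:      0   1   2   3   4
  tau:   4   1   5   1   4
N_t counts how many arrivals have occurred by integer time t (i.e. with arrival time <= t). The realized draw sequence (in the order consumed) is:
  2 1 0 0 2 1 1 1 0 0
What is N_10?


draw d_1=2: τ_1=5, arrival time A_1=5
draw d_2=1: τ_2=1, arrival time A_2=6
draw d_3=0: τ_3=4, arrival time A_3=10
draw d_4=0: τ_4=4, arrival time A_4=14
draw d_5=2: τ_5=5, arrival time A_5=19
draw d_6=1: τ_6=1, arrival time A_6=20
draw d_7=1: τ_7=1, arrival time A_7=21
draw d_8=1: τ_8=1, arrival time A_8=22
draw d_9=0: τ_9=4, arrival time A_9=26
draw d_10=0: τ_10=4, arrival time A_10=30
N_t over t=0..10: 0:0 1:0 2:0 3:0 4:0 5:1 6:2 7:2 8:2 9:2 10:3

3


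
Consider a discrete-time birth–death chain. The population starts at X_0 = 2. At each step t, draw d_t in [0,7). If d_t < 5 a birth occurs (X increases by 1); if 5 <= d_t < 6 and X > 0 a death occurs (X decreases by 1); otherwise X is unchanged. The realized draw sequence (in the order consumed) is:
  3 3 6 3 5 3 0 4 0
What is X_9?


8

t=0: X=2, d=3 → birth, X_1=3
t=1: X=3, d=3 → birth, X_2=4
t=2: X=4, d=6 → hold, X_3=4
t=3: X=4, d=3 → birth, X_4=5
t=4: X=5, d=5 → death, X_5=4
t=5: X=4, d=3 → birth, X_6=5
t=6: X=5, d=0 → birth, X_7=6
t=7: X=6, d=4 → birth, X_8=7
t=8: X=7, d=0 → birth, X_9=8


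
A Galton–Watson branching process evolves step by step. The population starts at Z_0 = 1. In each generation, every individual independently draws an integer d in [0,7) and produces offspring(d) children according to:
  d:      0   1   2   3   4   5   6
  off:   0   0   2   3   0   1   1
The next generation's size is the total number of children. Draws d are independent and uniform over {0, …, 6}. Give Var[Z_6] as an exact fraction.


Outcome values over d=0..6: [0, 0, 2, 3, 0, 1, 1]
Σy = 7, Σy² = 15, M = 7
μ = 7/7 = 1,  σ² = 15/7 − (1)² = 8/7
V_0 = 0, E_0 = 1
V_1 = 8/7·E_0 + (1)²·V_0 = 8/7;  E_1 = 1
V_2 = 8/7·E_1 + (1)²·V_1 = 16/7;  E_2 = 1
V_3 = 8/7·E_2 + (1)²·V_2 = 24/7;  E_3 = 1
V_4 = 8/7·E_3 + (1)²·V_3 = 32/7;  E_4 = 1
V_5 = 8/7·E_4 + (1)²·V_4 = 40/7;  E_5 = 1
V_6 = 8/7·E_5 + (1)²·V_5 = 48/7;  E_6 = 1

48/7


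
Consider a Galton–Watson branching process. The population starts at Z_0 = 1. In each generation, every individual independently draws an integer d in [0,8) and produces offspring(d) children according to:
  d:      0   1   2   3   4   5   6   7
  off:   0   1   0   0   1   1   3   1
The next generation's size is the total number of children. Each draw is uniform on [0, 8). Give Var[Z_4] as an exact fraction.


31976175/16777216

Outcome values over d=0..7: [0, 1, 0, 0, 1, 1, 3, 1]
Σy = 7, Σy² = 13, M = 8
μ = 7/8 = 7/8,  σ² = 13/8 − (7/8)² = 55/64
V_0 = 0, E_0 = 1
V_1 = 55/64·E_0 + (7/8)²·V_0 = 55/64;  E_1 = 7/8
V_2 = 55/64·E_1 + (7/8)²·V_1 = 5775/4096;  E_2 = 49/64
V_3 = 55/64·E_2 + (7/8)²·V_2 = 455455/262144;  E_3 = 343/512
V_4 = 55/64·E_3 + (7/8)²·V_3 = 31976175/16777216;  E_4 = 2401/4096


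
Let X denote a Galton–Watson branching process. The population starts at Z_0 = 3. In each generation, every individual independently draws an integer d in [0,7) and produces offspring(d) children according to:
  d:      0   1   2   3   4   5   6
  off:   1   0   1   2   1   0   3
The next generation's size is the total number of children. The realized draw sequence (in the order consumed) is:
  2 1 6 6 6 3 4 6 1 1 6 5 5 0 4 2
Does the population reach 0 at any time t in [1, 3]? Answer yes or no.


no

gen 0: Z_0=3, draws=[2, 1, 6], offspring=[1, 0, 3], Z_1=4
gen 1: Z_1=4, draws=[6, 6, 3, 4], offspring=[3, 3, 2, 1], Z_2=9
gen 2: Z_2=9, draws=[6, 1, 1, 6, 5, 5, 0, 4, 2], offspring=[3, 0, 0, 3, 0, 0, 1, 1, 1], Z_3=9


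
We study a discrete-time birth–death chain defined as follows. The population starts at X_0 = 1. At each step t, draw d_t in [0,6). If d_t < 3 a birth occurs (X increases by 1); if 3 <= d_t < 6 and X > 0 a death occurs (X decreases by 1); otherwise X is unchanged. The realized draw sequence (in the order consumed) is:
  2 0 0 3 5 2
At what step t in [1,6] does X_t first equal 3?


t=0: X=1, d=2 → birth, X_1=2
t=1: X=2, d=0 → birth, X_2=3
t=2: X=3, d=0 → birth, X_3=4
t=3: X=4, d=3 → death, X_4=3
t=4: X=3, d=5 → death, X_5=2
t=5: X=2, d=2 → birth, X_6=3

2


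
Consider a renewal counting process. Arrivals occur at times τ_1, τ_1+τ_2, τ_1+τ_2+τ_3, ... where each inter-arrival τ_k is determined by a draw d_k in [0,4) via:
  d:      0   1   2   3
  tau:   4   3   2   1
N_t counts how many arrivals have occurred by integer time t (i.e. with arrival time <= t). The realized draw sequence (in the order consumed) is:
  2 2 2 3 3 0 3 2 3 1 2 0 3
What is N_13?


draw d_1=2: τ_1=2, arrival time A_1=2
draw d_2=2: τ_2=2, arrival time A_2=4
draw d_3=2: τ_3=2, arrival time A_3=6
draw d_4=3: τ_4=1, arrival time A_4=7
draw d_5=3: τ_5=1, arrival time A_5=8
draw d_6=0: τ_6=4, arrival time A_6=12
draw d_7=3: τ_7=1, arrival time A_7=13
draw d_8=2: τ_8=2, arrival time A_8=15
draw d_9=3: τ_9=1, arrival time A_9=16
draw d_10=1: τ_10=3, arrival time A_10=19
draw d_11=2: τ_11=2, arrival time A_11=21
draw d_12=0: τ_12=4, arrival time A_12=25
draw d_13=3: τ_13=1, arrival time A_13=26
N_t over t=0..13: 0:0 1:0 2:1 3:1 4:2 5:2 6:3 7:4 8:5 9:5 10:5 11:5 12:6 13:7

7


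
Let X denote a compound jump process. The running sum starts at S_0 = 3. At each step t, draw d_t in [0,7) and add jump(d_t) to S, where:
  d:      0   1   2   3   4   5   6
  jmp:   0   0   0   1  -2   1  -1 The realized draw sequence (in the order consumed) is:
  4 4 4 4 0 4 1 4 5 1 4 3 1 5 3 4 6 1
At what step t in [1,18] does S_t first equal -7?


6

t=0: S=3, d=4, jump=-2, S_1=1
t=1: S=1, d=4, jump=-2, S_2=-1
t=2: S=-1, d=4, jump=-2, S_3=-3
t=3: S=-3, d=4, jump=-2, S_4=-5
t=4: S=-5, d=0, jump=0, S_5=-5
t=5: S=-5, d=4, jump=-2, S_6=-7
t=6: S=-7, d=1, jump=0, S_7=-7
t=7: S=-7, d=4, jump=-2, S_8=-9
t=8: S=-9, d=5, jump=1, S_9=-8
t=9: S=-8, d=1, jump=0, S_10=-8
t=10: S=-8, d=4, jump=-2, S_11=-10
t=11: S=-10, d=3, jump=1, S_12=-9
t=12: S=-9, d=1, jump=0, S_13=-9
t=13: S=-9, d=5, jump=1, S_14=-8
t=14: S=-8, d=3, jump=1, S_15=-7
t=15: S=-7, d=4, jump=-2, S_16=-9
t=16: S=-9, d=6, jump=-1, S_17=-10
t=17: S=-10, d=1, jump=0, S_18=-10


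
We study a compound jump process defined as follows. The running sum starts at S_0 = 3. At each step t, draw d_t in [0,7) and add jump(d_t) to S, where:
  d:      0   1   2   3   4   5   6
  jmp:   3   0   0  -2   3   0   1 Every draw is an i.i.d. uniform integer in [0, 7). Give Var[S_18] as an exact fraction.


Outcome values over d=0..6: [3, 0, 0, -2, 3, 0, 1]
Σy = 5, Σy² = 23, M = 7
μ = 5/7 = 5/7,  σ² = 23/7 − (5/7)² = 136/49
Independent increments: Var[S_18] = 18·σ² = 18·(136/49) = 2448/49

2448/49


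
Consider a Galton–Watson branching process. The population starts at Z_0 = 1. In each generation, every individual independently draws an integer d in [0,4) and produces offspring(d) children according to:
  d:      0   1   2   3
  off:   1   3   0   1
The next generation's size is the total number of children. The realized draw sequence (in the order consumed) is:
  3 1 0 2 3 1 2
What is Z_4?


gen 0: Z_0=1, draws=[3], offspring=[1], Z_1=1
gen 1: Z_1=1, draws=[1], offspring=[3], Z_2=3
gen 2: Z_2=3, draws=[0, 2, 3], offspring=[1, 0, 1], Z_3=2
gen 3: Z_3=2, draws=[1, 2], offspring=[3, 0], Z_4=3

3


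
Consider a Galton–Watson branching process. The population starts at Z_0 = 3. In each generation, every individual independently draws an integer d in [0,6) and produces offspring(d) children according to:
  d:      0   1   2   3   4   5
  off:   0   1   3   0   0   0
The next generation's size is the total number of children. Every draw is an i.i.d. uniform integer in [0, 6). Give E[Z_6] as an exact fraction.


64/243

Outcome values over d=0..5: [0, 1, 3, 0, 0, 0]
Σy = 4, Σy² = 10, M = 6
μ = 4/6 = 2/3,  σ² = 10/6 − (2/3)² = 11/9
E[Z_0] = 3
E[Z_1] = 2/3·E[Z_0] = 2
E[Z_2] = 2/3·E[Z_1] = 4/3
E[Z_3] = 2/3·E[Z_2] = 8/9
E[Z_4] = 2/3·E[Z_3] = 16/27
E[Z_5] = 2/3·E[Z_4] = 32/81
E[Z_6] = 2/3·E[Z_5] = 64/243


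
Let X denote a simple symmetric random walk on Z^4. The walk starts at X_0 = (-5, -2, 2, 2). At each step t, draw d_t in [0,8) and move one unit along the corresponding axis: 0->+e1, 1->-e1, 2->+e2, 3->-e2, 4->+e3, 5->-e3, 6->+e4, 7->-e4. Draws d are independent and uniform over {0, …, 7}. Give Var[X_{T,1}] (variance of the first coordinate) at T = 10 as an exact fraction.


5/2

Outcome values over d=0..7: [1, -1, 0, 0, 0, 0, 0, 0]
Σy = 0, Σy² = 2, M = 8
μ = 0/8 = 0,  σ² = 2/8 − (0)² = 1/4
Independent increments: Var[X_10] = 10·σ² = 10·(1/4) = 5/2


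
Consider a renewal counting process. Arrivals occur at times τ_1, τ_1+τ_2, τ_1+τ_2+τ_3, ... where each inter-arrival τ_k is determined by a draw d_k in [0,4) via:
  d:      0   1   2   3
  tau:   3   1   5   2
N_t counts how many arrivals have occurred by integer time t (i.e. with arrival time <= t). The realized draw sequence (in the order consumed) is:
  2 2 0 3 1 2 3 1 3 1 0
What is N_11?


draw d_1=2: τ_1=5, arrival time A_1=5
draw d_2=2: τ_2=5, arrival time A_2=10
draw d_3=0: τ_3=3, arrival time A_3=13
draw d_4=3: τ_4=2, arrival time A_4=15
draw d_5=1: τ_5=1, arrival time A_5=16
draw d_6=2: τ_6=5, arrival time A_6=21
draw d_7=3: τ_7=2, arrival time A_7=23
draw d_8=1: τ_8=1, arrival time A_8=24
draw d_9=3: τ_9=2, arrival time A_9=26
draw d_10=1: τ_10=1, arrival time A_10=27
draw d_11=0: τ_11=3, arrival time A_11=30
N_t over t=0..11: 0:0 1:0 2:0 3:0 4:0 5:1 6:1 7:1 8:1 9:1 10:2 11:2

2


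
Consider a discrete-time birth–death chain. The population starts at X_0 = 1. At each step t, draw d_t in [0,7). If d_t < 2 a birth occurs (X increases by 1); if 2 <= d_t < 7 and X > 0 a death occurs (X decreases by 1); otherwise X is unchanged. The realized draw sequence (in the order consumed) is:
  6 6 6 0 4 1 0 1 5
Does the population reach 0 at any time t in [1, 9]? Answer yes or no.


t=0: X=1, d=6 → death, X_1=0
t=1: X=0, d=6 → hold, X_2=0
t=2: X=0, d=6 → hold, X_3=0
t=3: X=0, d=0 → birth, X_4=1
t=4: X=1, d=4 → death, X_5=0
t=5: X=0, d=1 → birth, X_6=1
t=6: X=1, d=0 → birth, X_7=2
t=7: X=2, d=1 → birth, X_8=3
t=8: X=3, d=5 → death, X_9=2

yes


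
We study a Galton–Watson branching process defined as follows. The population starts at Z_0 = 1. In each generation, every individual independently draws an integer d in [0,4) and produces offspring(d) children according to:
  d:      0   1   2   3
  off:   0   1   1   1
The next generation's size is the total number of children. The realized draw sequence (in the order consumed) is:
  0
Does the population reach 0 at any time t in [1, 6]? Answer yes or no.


gen 0: Z_0=1, draws=[0], offspring=[0], Z_1=0
gen 1: Z_1=0, draws=[], offspring=[], Z_2=0
gen 2: Z_2=0, draws=[], offspring=[], Z_3=0
gen 3: Z_3=0, draws=[], offspring=[], Z_4=0
gen 4: Z_4=0, draws=[], offspring=[], Z_5=0
gen 5: Z_5=0, draws=[], offspring=[], Z_6=0

yes


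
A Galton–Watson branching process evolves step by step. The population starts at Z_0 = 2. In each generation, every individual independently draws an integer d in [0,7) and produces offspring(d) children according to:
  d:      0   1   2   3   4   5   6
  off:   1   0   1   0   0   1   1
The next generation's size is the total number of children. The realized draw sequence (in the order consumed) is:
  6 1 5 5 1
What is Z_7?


gen 0: Z_0=2, draws=[6, 1], offspring=[1, 0], Z_1=1
gen 1: Z_1=1, draws=[5], offspring=[1], Z_2=1
gen 2: Z_2=1, draws=[5], offspring=[1], Z_3=1
gen 3: Z_3=1, draws=[1], offspring=[0], Z_4=0
gen 4: Z_4=0, draws=[], offspring=[], Z_5=0
gen 5: Z_5=0, draws=[], offspring=[], Z_6=0
gen 6: Z_6=0, draws=[], offspring=[], Z_7=0

0


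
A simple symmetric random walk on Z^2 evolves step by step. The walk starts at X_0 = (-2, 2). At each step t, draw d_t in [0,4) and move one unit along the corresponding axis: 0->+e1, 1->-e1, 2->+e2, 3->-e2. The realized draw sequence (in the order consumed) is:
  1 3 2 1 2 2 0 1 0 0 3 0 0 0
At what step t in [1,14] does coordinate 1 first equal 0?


13

t=0: X=(-2, 2), d=1 → -e1, X_1=(-3, 2)
t=1: X=(-3, 2), d=3 → -e2, X_2=(-3, 1)
t=2: X=(-3, 1), d=2 → +e2, X_3=(-3, 2)
t=3: X=(-3, 2), d=1 → -e1, X_4=(-4, 2)
t=4: X=(-4, 2), d=2 → +e2, X_5=(-4, 3)
t=5: X=(-4, 3), d=2 → +e2, X_6=(-4, 4)
t=6: X=(-4, 4), d=0 → +e1, X_7=(-3, 4)
t=7: X=(-3, 4), d=1 → -e1, X_8=(-4, 4)
t=8: X=(-4, 4), d=0 → +e1, X_9=(-3, 4)
t=9: X=(-3, 4), d=0 → +e1, X_10=(-2, 4)
t=10: X=(-2, 4), d=3 → -e2, X_11=(-2, 3)
t=11: X=(-2, 3), d=0 → +e1, X_12=(-1, 3)
t=12: X=(-1, 3), d=0 → +e1, X_13=(0, 3)
t=13: X=(0, 3), d=0 → +e1, X_14=(1, 3)


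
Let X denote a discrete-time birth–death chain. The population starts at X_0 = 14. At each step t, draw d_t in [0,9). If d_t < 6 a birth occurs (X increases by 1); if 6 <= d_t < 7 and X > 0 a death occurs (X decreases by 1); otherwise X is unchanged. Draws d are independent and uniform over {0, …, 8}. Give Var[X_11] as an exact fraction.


X can drop by at most 1 per step and X_0 = 14 > T = 11, so X_t >= 14 − t >= 3 > 0 for every t <= 11: the floor at 0 (the 'and X > 0' condition) never binds. Hence X_11 = X_0 + Σ_{t<11} Y_t with i.i.d. increments Y_t = y(d_t) ∈ {+1, −1, 0}.
Outcome values over d=0..8: [1, 1, 1, 1, 1, 1, -1, 0, 0]
Σy = 5, Σy² = 7, M = 9
μ = 5/9 = 5/9,  σ² = 7/9 − (5/9)² = 38/81
Independent increments: Var[X_11] = 11·σ² = 11·(38/81) = 418/81

418/81


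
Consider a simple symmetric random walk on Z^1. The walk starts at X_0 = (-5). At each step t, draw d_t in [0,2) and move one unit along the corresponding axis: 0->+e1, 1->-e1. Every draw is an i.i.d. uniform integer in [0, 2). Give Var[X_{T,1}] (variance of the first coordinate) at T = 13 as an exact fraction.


Outcome values over d=0..1: [1, -1]
Σy = 0, Σy² = 2, M = 2
μ = 0/2 = 0,  σ² = 2/2 − (0)² = 1
Independent increments: Var[X_13] = 13·σ² = 13·(1) = 13

13


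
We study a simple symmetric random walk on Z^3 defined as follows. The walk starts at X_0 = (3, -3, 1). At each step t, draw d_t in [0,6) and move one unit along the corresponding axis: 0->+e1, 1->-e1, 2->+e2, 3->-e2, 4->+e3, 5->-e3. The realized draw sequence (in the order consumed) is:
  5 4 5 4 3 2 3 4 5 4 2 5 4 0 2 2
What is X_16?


(4, -1, 2)

t=0: X=(3, -3, 1), d=5 → -e3, X_1=(3, -3, 0)
t=1: X=(3, -3, 0), d=4 → +e3, X_2=(3, -3, 1)
t=2: X=(3, -3, 1), d=5 → -e3, X_3=(3, -3, 0)
t=3: X=(3, -3, 0), d=4 → +e3, X_4=(3, -3, 1)
t=4: X=(3, -3, 1), d=3 → -e2, X_5=(3, -4, 1)
t=5: X=(3, -4, 1), d=2 → +e2, X_6=(3, -3, 1)
t=6: X=(3, -3, 1), d=3 → -e2, X_7=(3, -4, 1)
t=7: X=(3, -4, 1), d=4 → +e3, X_8=(3, -4, 2)
t=8: X=(3, -4, 2), d=5 → -e3, X_9=(3, -4, 1)
t=9: X=(3, -4, 1), d=4 → +e3, X_10=(3, -4, 2)
t=10: X=(3, -4, 2), d=2 → +e2, X_11=(3, -3, 2)
t=11: X=(3, -3, 2), d=5 → -e3, X_12=(3, -3, 1)
t=12: X=(3, -3, 1), d=4 → +e3, X_13=(3, -3, 2)
t=13: X=(3, -3, 2), d=0 → +e1, X_14=(4, -3, 2)
t=14: X=(4, -3, 2), d=2 → +e2, X_15=(4, -2, 2)
t=15: X=(4, -2, 2), d=2 → +e2, X_16=(4, -1, 2)


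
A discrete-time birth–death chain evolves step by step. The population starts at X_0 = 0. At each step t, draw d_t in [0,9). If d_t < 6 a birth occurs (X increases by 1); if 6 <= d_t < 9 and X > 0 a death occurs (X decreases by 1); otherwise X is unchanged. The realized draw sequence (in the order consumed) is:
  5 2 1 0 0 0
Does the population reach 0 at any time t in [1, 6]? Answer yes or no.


t=0: X=0, d=5 → birth, X_1=1
t=1: X=1, d=2 → birth, X_2=2
t=2: X=2, d=1 → birth, X_3=3
t=3: X=3, d=0 → birth, X_4=4
t=4: X=4, d=0 → birth, X_5=5
t=5: X=5, d=0 → birth, X_6=6

no


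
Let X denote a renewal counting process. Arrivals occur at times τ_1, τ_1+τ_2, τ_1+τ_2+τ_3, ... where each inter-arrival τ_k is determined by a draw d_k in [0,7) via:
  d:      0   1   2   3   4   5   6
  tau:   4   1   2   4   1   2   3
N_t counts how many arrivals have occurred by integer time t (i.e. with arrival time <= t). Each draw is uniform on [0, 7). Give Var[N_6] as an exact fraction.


10484507340/13841287201

Inter-arrival values over d=0..6: [4, 1, 2, 4, 1, 2, 3]
Each d has probability 1/7, so the pmf of τ is: f(1) = 2/7, f(2) = 2/7, f(3) = 1/7, f(4) = 2/7
Let p_n(j) = P(N_n = j), with p_0 = [1]. Condition on τ_1: p_n(0) = P(τ > n), and for j >= 1, p_n(j) = Σ_{k<=n} f(k)·p_{n−k}(j−1)
p_1 = [5/7, 2/7]  (j = 0..1)
p_2 = [3/7, 24/49, 4/49]  (j = 0..2)
p_3 = [2/7, 23/49, 76/343, 8/343]  (j = 0..3)
p_4 = [0, 29/49, 108/343, 208/2401, 16/2401]  (j = 0..4)
p_5 = [0, 17/49, 156/343, 396/2401, 528/16807, 32/16807]  (j = 0..5)
p_6 = [0, 8/49, 163/343, 660/2401, 1264/16807, 1280/117649, 64/117649]  (j = 0..6)
E[N_6] = Σ j·p_6(j) = 270222/117649;  E[N_6²] = Σ j²·p_6(j) = 709776/117649
Var[N_6] = 709776/117649 − (270222/117649)² = 10484507340/13841287201


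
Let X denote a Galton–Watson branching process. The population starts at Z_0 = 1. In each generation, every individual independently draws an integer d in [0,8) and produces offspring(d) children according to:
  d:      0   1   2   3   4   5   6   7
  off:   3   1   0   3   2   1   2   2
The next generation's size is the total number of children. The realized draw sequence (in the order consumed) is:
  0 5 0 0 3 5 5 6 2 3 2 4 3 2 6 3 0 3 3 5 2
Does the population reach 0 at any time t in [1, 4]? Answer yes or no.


no

gen 0: Z_0=1, draws=[0], offspring=[3], Z_1=3
gen 1: Z_1=3, draws=[5, 0, 0], offspring=[1, 3, 3], Z_2=7
gen 2: Z_2=7, draws=[3, 5, 5, 6, 2, 3, 2], offspring=[3, 1, 1, 2, 0, 3, 0], Z_3=10
gen 3: Z_3=10, draws=[4, 3, 2, 6, 3, 0, 3, 3, 5, 2], offspring=[2, 3, 0, 2, 3, 3, 3, 3, 1, 0], Z_4=20


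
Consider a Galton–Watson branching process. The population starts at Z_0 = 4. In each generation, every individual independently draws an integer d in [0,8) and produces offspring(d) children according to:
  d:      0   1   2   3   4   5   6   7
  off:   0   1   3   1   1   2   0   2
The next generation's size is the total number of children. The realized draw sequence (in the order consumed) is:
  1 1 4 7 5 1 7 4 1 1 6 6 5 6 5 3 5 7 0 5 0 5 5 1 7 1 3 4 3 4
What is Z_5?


gen 0: Z_0=4, draws=[1, 1, 4, 7], offspring=[1, 1, 1, 2], Z_1=5
gen 1: Z_1=5, draws=[5, 1, 7, 4, 1], offspring=[2, 1, 2, 1, 1], Z_2=7
gen 2: Z_2=7, draws=[1, 6, 6, 5, 6, 5, 3], offspring=[1, 0, 0, 2, 0, 2, 1], Z_3=6
gen 3: Z_3=6, draws=[5, 7, 0, 5, 0, 5], offspring=[2, 2, 0, 2, 0, 2], Z_4=8
gen 4: Z_4=8, draws=[5, 1, 7, 1, 3, 4, 3, 4], offspring=[2, 1, 2, 1, 1, 1, 1, 1], Z_5=10

10


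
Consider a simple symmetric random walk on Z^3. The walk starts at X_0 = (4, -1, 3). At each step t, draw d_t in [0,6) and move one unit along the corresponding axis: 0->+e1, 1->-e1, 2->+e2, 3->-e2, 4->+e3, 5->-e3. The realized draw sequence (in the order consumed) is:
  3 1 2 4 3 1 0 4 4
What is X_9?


t=0: X=(4, -1, 3), d=3 → -e2, X_1=(4, -2, 3)
t=1: X=(4, -2, 3), d=1 → -e1, X_2=(3, -2, 3)
t=2: X=(3, -2, 3), d=2 → +e2, X_3=(3, -1, 3)
t=3: X=(3, -1, 3), d=4 → +e3, X_4=(3, -1, 4)
t=4: X=(3, -1, 4), d=3 → -e2, X_5=(3, -2, 4)
t=5: X=(3, -2, 4), d=1 → -e1, X_6=(2, -2, 4)
t=6: X=(2, -2, 4), d=0 → +e1, X_7=(3, -2, 4)
t=7: X=(3, -2, 4), d=4 → +e3, X_8=(3, -2, 5)
t=8: X=(3, -2, 5), d=4 → +e3, X_9=(3, -2, 6)

(3, -2, 6)


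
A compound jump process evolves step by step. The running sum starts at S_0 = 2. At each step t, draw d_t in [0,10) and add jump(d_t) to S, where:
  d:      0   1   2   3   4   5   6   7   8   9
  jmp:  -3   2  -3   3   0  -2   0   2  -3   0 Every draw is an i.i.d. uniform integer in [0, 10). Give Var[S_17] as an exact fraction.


1972/25

Outcome values over d=0..9: [-3, 2, -3, 3, 0, -2, 0, 2, -3, 0]
Σy = -4, Σy² = 48, M = 10
μ = -4/10 = -2/5,  σ² = 48/10 − (-2/5)² = 116/25
Independent increments: Var[S_17] = 17·σ² = 17·(116/25) = 1972/25


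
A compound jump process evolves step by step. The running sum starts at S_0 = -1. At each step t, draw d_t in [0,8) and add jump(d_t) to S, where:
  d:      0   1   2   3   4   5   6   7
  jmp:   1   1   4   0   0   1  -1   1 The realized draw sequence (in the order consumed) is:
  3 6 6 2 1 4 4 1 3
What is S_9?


t=0: S=-1, d=3, jump=0, S_1=-1
t=1: S=-1, d=6, jump=-1, S_2=-2
t=2: S=-2, d=6, jump=-1, S_3=-3
t=3: S=-3, d=2, jump=4, S_4=1
t=4: S=1, d=1, jump=1, S_5=2
t=5: S=2, d=4, jump=0, S_6=2
t=6: S=2, d=4, jump=0, S_7=2
t=7: S=2, d=1, jump=1, S_8=3
t=8: S=3, d=3, jump=0, S_9=3

3


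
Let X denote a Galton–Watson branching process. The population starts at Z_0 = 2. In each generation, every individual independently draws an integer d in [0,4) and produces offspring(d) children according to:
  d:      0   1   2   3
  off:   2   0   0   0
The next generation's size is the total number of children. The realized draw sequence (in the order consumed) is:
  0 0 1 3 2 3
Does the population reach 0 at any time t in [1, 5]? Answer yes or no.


yes

gen 0: Z_0=2, draws=[0, 0], offspring=[2, 2], Z_1=4
gen 1: Z_1=4, draws=[1, 3, 2, 3], offspring=[0, 0, 0, 0], Z_2=0
gen 2: Z_2=0, draws=[], offspring=[], Z_3=0
gen 3: Z_3=0, draws=[], offspring=[], Z_4=0
gen 4: Z_4=0, draws=[], offspring=[], Z_5=0


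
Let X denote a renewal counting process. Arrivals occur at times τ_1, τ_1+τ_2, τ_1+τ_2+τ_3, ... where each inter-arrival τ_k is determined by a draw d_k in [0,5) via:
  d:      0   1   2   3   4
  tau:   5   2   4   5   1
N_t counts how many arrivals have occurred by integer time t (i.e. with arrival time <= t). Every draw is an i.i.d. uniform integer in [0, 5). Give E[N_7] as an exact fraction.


Inter-arrival values over d=0..4: [5, 2, 4, 5, 1]
Each d has probability 1/5, so the pmf of τ is: f(1) = 1/5, f(2) = 1/5, f(4) = 1/5, f(5) = 2/5
Renewal equation for m(n) = E[N_n]: condition on τ_1 = k (if k <= n, one arrival plus a fresh copy on the remaining n−k steps): m(n) = F(n) + Σ_{k<=n} f(k)·m(n−k), where F(n) = P(τ <= n) and m(0) = 0
m(1) = F(1) = 1/5
m(2) = F(2) + f(1)·m(1) = 2/5 + 1/5·1/5 = 11/25
m(3) = F(3) + f(1)·m(2) + f(2)·m(1) = 2/5 + 1/5·11/25 + 1/5·1/5 = 66/125
m(4) = F(4) + f(1)·m(3) + f(2)·m(2) = 3/5 + 1/5·66/125 + 1/5·11/25 = 496/625
m(5) = F(5) + f(1)·m(4) + f(2)·m(3) + f(4)·m(1) = 1 + 1/5·496/625 + 1/5·66/125 + 1/5·1/5 = 4076/3125
m(6) = F(6) + f(1)·m(5) + f(2)·m(4) + f(4)·m(2) + f(5)·m(1) = 1 + 1/5·4076/3125 + 1/5·496/625 + 1/5·11/25 + 2/5·1/5 = 24806/15625
m(7) = F(7) + f(1)·m(6) + f(2)·m(5) + f(4)·m(3) + f(5)·m(2) = 1 + 1/5·24806/15625 + 1/5·4076/3125 + 1/5·66/125 + 2/5·11/25 = 145311/78125
E[N_7] = m(7) = 145311/78125

145311/78125


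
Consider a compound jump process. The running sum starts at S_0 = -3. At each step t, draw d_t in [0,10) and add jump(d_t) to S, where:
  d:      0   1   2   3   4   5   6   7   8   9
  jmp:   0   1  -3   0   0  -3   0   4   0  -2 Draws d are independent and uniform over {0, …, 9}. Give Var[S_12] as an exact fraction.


Outcome values over d=0..9: [0, 1, -3, 0, 0, -3, 0, 4, 0, -2]
Σy = -3, Σy² = 39, M = 10
μ = -3/10 = -3/10,  σ² = 39/10 − (-3/10)² = 381/100
Independent increments: Var[S_12] = 12·σ² = 12·(381/100) = 1143/25

1143/25
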